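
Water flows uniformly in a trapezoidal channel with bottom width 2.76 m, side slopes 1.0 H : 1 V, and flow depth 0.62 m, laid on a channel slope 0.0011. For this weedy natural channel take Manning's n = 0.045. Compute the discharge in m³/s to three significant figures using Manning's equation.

0.926 m³/s

A = (b + z·y)·y = (2.76 + 1.0×0.62)×0.62 = 2.096 m²
P = b + 2y√(1+z²) = 2.76 + 2×0.62×√(1+1.0²) = 4.514 m
R = A/P = 2.096/4.514 = 0.4643 m
Q = (1/n)·A·R^(2/3)·S^(1/2) = (1/0.045) × 2.096 × 0.4643^(2/3) × 0.0011^(1/2) = 0.9261 m³/s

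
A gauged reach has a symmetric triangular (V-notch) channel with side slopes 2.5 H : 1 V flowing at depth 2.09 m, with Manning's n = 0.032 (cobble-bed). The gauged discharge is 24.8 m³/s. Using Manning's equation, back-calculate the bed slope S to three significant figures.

0.00550

A = z·y² = 2.5×2.09² = 10.92 m²
P = 2y√(1+z²) = 2×2.09×√(1+2.5²) = 11.25 m
R = A/P = 10.92/11.25 = 0.9703 m
S = (Q·n / (1·A·R^(2/3)))² = (24.8×0.032 / (1×10.92×0.9801))² = 0.005498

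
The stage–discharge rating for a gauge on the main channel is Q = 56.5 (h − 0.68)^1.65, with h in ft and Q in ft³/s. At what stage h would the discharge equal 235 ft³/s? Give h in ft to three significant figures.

h − h₀ = (Q/C)^(1/b) = (235/56.5)^(1/1.65) = 2.372 ft
h = 0.68 + 2.372 = 3.052 ft

3.05 ft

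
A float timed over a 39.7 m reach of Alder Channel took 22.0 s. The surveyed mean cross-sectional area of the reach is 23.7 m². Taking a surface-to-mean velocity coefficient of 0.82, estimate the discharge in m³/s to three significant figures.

v_surface = L / t̄ = 39.7 / 22 = 1.805 m/s
v_mean = 0.82 × 1.805 = 1.480 m/s
Q = A × v_mean = 23.7 × 1.480 = 35.07 m³/s

35.1 m³/s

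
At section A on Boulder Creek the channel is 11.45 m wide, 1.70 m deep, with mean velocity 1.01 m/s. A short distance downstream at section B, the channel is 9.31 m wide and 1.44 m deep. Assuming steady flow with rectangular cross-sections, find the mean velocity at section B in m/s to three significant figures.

1.47 m/s

Q = A₁V₁ = (11.45×1.70) × 1.01 = 19.66 m³/s
A₂ = 9.31 × 1.44 = 13.41 m²
V₂ = Q/A₂ = 19.66/13.41 = 1.466 m/s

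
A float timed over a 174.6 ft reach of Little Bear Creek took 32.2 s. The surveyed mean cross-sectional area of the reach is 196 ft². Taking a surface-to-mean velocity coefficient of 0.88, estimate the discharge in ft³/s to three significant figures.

v_surface = L / t̄ = 174.6 / 32.2 = 5.422 ft/s
v_mean = 0.88 × 5.422 = 4.772 ft/s
Q = A × v_mean = 196 × 4.772 = 935.2 ft³/s

935 ft³/s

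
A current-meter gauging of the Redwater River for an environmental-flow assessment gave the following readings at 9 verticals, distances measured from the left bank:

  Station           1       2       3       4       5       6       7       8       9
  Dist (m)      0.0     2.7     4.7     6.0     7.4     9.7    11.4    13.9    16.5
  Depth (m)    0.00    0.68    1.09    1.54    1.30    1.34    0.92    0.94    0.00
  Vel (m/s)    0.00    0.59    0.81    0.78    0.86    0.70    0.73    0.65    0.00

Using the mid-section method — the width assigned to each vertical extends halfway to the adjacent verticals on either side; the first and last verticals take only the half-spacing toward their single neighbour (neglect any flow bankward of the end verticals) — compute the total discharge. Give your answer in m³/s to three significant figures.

w_2 = (4.7 − 0.0)/2 = 2.35 m; q_2 = 0.59 × 0.68 × 2.35 = 0.9428 m³/s
w_3 = (6.0 − 2.7)/2 = 1.65 m; q_3 = 0.81 × 1.09 × 1.65 = 1.457 m³/s
w_4 = (7.4 − 4.7)/2 = 1.35 m; q_4 = 0.78 × 1.54 × 1.35 = 1.622 m³/s
w_5 = (9.7 − 6.0)/2 = 1.85 m; q_5 = 0.86 × 1.30 × 1.85 = 2.068 m³/s
w_6 = (11.4 − 7.4)/2 = 2 m; q_6 = 0.70 × 1.34 × 2 = 1.876 m³/s
w_7 = (13.9 − 9.7)/2 = 2.1 m; q_7 = 0.73 × 0.92 × 2.1 = 1.410 m³/s
w_8 = (16.5 − 11.4)/2 = 2.55 m; q_8 = 0.65 × 0.94 × 2.55 = 1.558 m³/s
Stations 1, 9 contribute zero (depth or velocity is 0).
Q = Σ qᵢ = 10.93 m³/s

10.9 m³/s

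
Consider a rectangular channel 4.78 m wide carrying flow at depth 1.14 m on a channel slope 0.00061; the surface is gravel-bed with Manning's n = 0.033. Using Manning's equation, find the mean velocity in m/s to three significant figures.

0.630 m/s

A = b·y = 4.78 × 1.14 = 5.449 m²
P = b + 2y = 4.78 + 2×1.14 = 7.060 m
R = A/P = 5.449/7.060 = 0.7718 m
Q = (1/n)·A·R^(2/3)·S^(1/2) = (1/0.033) × 5.449 × 0.7718^(2/3) × 0.00061^(1/2) = 3.432 m³/s
V = Q/A = 3.432/5.449 = 0.6298 m/s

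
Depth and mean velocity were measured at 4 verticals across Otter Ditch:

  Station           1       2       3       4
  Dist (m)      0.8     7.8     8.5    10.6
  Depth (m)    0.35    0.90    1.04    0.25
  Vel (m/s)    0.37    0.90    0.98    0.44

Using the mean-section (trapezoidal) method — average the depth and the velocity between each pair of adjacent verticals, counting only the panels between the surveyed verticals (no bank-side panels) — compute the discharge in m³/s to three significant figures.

4.38 m³/s

Panel 1-2: Δb = 7 m, d̄ = (0.35+0.90)/2 = 0.625, v̄ = (0.37+0.90)/2 = 0.635 → q = 7×0.625×0.635 = 2.778 m³/s
Panel 2-3: Δb = 0.7 m, d̄ = (0.90+1.04)/2 = 0.97, v̄ = (0.90+0.98)/2 = 0.94 → q = 0.7×0.97×0.94 = 0.6383 m³/s
Panel 3-4: Δb = 2.1 m, d̄ = (1.04+0.25)/2 = 0.645, v̄ = (0.98+0.44)/2 = 0.71 → q = 2.1×0.645×0.71 = 0.9617 m³/s
Q = Σ q = 4.378 m³/s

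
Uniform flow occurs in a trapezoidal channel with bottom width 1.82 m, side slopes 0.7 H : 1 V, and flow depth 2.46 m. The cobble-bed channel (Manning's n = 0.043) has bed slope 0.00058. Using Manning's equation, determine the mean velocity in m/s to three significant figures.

0.602 m/s

A = (b + z·y)·y = (1.82 + 0.7×2.46)×2.46 = 8.713 m²
P = b + 2y√(1+z²) = 1.82 + 2×2.46×√(1+0.7²) = 7.826 m
R = A/P = 8.713/7.826 = 1.113 m
Q = (1/n)·A·R^(2/3)·S^(1/2) = (1/0.043) × 8.713 × 1.113^(2/3) × 0.00058^(1/2) = 5.243 m³/s
V = Q/A = 5.243/8.713 = 0.6017 m/s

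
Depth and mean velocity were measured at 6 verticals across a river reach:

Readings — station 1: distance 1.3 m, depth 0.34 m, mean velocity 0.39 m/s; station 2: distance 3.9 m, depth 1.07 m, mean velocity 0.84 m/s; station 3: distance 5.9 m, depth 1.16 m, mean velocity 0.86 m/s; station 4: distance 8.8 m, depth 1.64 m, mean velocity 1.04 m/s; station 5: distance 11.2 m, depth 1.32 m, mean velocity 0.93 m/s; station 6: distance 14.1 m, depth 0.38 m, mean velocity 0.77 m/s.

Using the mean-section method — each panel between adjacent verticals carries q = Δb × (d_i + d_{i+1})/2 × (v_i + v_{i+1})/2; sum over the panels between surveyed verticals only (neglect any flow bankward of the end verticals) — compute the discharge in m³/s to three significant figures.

12.5 m³/s

Panel 1-2: Δb = 2.6 m, d̄ = (0.34+1.07)/2 = 0.705, v̄ = (0.39+0.84)/2 = 0.615 → q = 2.6×0.705×0.615 = 1.127 m³/s
Panel 2-3: Δb = 2 m, d̄ = (1.07+1.16)/2 = 1.115, v̄ = (0.84+0.86)/2 = 0.85 → q = 2×1.115×0.85 = 1.896 m³/s
Panel 3-4: Δb = 2.9 m, d̄ = (1.16+1.64)/2 = 1.4, v̄ = (0.86+1.04)/2 = 0.95 → q = 2.9×1.4×0.95 = 3.857 m³/s
Panel 4-5: Δb = 2.4 m, d̄ = (1.64+1.32)/2 = 1.48, v̄ = (1.04+0.93)/2 = 0.985 → q = 2.4×1.48×0.985 = 3.499 m³/s
Panel 5-6: Δb = 2.9 m, d̄ = (1.32+0.38)/2 = 0.85, v̄ = (0.93+0.77)/2 = 0.85 → q = 2.9×0.85×0.85 = 2.095 m³/s
Q = Σ q = 12.47 m³/s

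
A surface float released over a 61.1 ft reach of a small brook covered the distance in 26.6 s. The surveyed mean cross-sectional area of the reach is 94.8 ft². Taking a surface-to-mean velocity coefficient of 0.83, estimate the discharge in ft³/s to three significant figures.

v_surface = L / t̄ = 61.1 / 26.6 = 2.297 ft/s
v_mean = 0.83 × 2.297 = 1.907 ft/s
Q = A × v_mean = 94.8 × 1.907 = 180.7 ft³/s

181 ft³/s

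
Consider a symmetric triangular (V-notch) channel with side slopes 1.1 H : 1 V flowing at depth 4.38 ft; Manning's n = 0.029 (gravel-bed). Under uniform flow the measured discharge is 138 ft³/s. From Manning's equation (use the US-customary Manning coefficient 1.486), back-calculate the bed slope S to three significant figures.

A = z·y² = 1.1×4.38² = 21.10 ft²
P = 2y√(1+z²) = 2×4.38×√(1+1.1²) = 13.02 ft
R = A/P = 21.10/13.02 = 1.620 ft
S = (Q·n / (1.486·A·R^(2/3)))² = (138×0.029 / (1.486×21.10×1.380))² = 0.008557

0.00856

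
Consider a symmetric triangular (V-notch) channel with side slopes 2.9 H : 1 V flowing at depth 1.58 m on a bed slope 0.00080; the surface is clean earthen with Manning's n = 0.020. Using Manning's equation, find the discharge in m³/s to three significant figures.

A = z·y² = 2.9×1.58² = 7.240 m²
P = 2y√(1+z²) = 2×1.58×√(1+2.9²) = 9.694 m
R = A/P = 7.240/9.694 = 0.7468 m
Q = (1/n)·A·R^(2/3)·S^(1/2) = (1/0.020) × 7.240 × 0.7468^(2/3) × 0.00080^(1/2) = 8.428 m³/s

8.43 m³/s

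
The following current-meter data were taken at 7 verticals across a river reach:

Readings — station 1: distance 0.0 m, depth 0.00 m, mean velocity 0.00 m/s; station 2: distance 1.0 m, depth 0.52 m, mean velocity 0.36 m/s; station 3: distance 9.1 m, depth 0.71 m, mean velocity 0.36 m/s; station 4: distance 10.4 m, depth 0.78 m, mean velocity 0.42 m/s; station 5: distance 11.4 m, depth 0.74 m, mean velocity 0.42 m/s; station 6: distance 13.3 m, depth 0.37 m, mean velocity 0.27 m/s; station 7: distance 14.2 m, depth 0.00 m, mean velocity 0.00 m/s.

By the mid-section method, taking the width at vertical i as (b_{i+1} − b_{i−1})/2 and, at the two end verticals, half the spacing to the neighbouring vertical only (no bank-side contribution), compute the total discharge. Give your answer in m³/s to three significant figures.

w_2 = (9.1 − 0.0)/2 = 4.55 m; q_2 = 0.36 × 0.52 × 4.55 = 0.8518 m³/s
w_3 = (10.4 − 1.0)/2 = 4.7 m; q_3 = 0.36 × 0.71 × 4.7 = 1.201 m³/s
w_4 = (11.4 − 9.1)/2 = 1.15 m; q_4 = 0.42 × 0.78 × 1.15 = 0.3767 m³/s
w_5 = (13.3 − 10.4)/2 = 1.45 m; q_5 = 0.42 × 0.74 × 1.45 = 0.4507 m³/s
w_6 = (14.2 − 11.4)/2 = 1.4 m; q_6 = 0.27 × 0.37 × 1.4 = 0.1399 m³/s
Stations 1, 7 contribute zero (depth or velocity is 0).
Q = Σ qᵢ = 3.020 m³/s

3.02 m³/s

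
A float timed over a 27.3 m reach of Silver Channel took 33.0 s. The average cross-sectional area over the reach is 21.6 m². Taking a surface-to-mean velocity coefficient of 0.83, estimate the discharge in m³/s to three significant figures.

v_surface = L / t̄ = 27.3 / 33 = 0.8273 m/s
v_mean = 0.83 × 0.8273 = 0.6866 m/s
Q = A × v_mean = 21.6 × 0.6866 = 14.83 m³/s

14.8 m³/s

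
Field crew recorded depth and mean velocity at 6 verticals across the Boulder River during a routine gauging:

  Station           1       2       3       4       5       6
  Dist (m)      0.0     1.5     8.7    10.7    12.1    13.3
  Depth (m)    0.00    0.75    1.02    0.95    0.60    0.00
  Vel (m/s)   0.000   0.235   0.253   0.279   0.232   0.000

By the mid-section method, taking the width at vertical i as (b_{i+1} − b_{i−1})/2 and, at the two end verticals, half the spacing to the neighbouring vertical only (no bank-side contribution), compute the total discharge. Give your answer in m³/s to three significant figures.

w_2 = (8.7 − 0.0)/2 = 4.35 m; q_2 = 0.235 × 0.75 × 4.35 = 0.7667 m³/s
w_3 = (10.7 − 1.5)/2 = 4.6 m; q_3 = 0.253 × 1.02 × 4.6 = 1.187 m³/s
w_4 = (12.1 − 8.7)/2 = 1.7 m; q_4 = 0.279 × 0.95 × 1.7 = 0.4506 m³/s
w_5 = (13.3 − 10.7)/2 = 1.3 m; q_5 = 0.232 × 0.60 × 1.3 = 0.1810 m³/s
Stations 1, 6 contribute zero (depth or velocity is 0).
Q = Σ qᵢ = 2.585 m³/s

2.59 m³/s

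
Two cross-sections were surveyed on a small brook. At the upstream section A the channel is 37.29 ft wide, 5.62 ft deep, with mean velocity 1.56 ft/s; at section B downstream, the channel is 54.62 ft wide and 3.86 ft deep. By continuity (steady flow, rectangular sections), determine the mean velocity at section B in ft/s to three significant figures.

Q = A₁V₁ = (37.29×5.62) × 1.56 = 326.9 ft³/s
A₂ = 54.62 × 3.86 = 210.8 ft²
V₂ = Q/A₂ = 326.9/210.8 = 1.551 ft/s

1.55 ft/s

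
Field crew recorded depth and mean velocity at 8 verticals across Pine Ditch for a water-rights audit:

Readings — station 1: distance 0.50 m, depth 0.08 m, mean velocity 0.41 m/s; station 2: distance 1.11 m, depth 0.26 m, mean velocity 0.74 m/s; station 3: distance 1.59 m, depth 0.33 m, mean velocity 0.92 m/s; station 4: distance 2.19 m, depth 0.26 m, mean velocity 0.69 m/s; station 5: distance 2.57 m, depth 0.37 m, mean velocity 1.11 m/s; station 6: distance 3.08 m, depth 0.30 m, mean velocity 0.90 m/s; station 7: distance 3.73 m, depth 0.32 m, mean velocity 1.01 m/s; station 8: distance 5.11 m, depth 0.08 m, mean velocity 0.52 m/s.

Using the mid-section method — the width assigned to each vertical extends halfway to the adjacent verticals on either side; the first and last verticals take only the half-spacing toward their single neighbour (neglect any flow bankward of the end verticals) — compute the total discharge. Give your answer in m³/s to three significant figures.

w_1 = (1.11 − 0.50)/2 = 0.305 m; q_1 = 0.41 × 0.08 × 0.305 = 0.01000 m³/s
w_2 = (1.59 − 0.50)/2 = 0.545 m; q_2 = 0.74 × 0.26 × 0.545 = 0.1049 m³/s
w_3 = (2.19 − 1.11)/2 = 0.54 m; q_3 = 0.92 × 0.33 × 0.54 = 0.1639 m³/s
w_4 = (2.57 − 1.59)/2 = 0.49 m; q_4 = 0.69 × 0.26 × 0.49 = 0.08791 m³/s
w_5 = (3.08 − 2.19)/2 = 0.445 m; q_5 = 1.11 × 0.37 × 0.445 = 0.1828 m³/s
w_6 = (3.73 − 2.57)/2 = 0.58 m; q_6 = 0.90 × 0.30 × 0.58 = 0.1566 m³/s
w_7 = (5.11 − 3.08)/2 = 1.015 m; q_7 = 1.01 × 0.32 × 1.015 = 0.3280 m³/s
w_8 = (5.11 − 3.73)/2 = 0.69 m; q_8 = 0.52 × 0.08 × 0.69 = 0.02870 m³/s
Q = Σ qᵢ = 1.063 m³/s

1.06 m³/s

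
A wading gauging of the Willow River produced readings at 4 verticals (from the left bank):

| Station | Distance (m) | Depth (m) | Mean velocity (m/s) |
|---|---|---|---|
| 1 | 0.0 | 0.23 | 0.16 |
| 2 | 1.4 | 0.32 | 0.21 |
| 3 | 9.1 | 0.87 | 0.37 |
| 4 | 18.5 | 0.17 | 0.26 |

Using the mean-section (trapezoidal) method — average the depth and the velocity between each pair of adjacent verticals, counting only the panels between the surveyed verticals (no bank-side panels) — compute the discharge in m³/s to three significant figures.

Panel 1-2: Δb = 1.4 m, d̄ = (0.23+0.32)/2 = 0.275, v̄ = (0.16+0.21)/2 = 0.185 → q = 1.4×0.275×0.185 = 0.07123 m³/s
Panel 2-3: Δb = 7.7 m, d̄ = (0.32+0.87)/2 = 0.595, v̄ = (0.21+0.37)/2 = 0.29 → q = 7.7×0.595×0.29 = 1.329 m³/s
Panel 3-4: Δb = 9.4 m, d̄ = (0.87+0.17)/2 = 0.52, v̄ = (0.37+0.26)/2 = 0.315 → q = 9.4×0.52×0.315 = 1.540 m³/s
Q = Σ q = 2.940 m³/s

2.94 m³/s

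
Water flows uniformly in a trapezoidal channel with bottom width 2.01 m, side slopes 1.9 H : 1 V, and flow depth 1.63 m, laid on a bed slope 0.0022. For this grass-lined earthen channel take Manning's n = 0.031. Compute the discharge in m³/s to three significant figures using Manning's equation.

11.9 m³/s

A = (b + z·y)·y = (2.01 + 1.9×1.63)×1.63 = 8.324 m²
P = b + 2y√(1+z²) = 2.01 + 2×1.63×√(1+1.9²) = 9.010 m
R = A/P = 8.324/9.010 = 0.9240 m
Q = (1/n)·A·R^(2/3)·S^(1/2) = (1/0.031) × 8.324 × 0.9240^(2/3) × 0.0022^(1/2) = 11.95 m³/s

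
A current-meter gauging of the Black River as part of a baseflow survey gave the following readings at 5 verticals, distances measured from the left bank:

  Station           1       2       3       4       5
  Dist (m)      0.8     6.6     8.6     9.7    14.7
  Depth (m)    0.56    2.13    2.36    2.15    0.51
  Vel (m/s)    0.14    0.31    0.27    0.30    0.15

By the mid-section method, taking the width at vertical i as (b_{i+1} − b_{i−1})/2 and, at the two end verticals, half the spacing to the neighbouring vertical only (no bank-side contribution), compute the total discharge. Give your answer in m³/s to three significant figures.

5.95 m³/s

w_1 = (6.6 − 0.8)/2 = 2.9 m; q_1 = 0.14 × 0.56 × 2.9 = 0.2274 m³/s
w_2 = (8.6 − 0.8)/2 = 3.9 m; q_2 = 0.31 × 2.13 × 3.9 = 2.575 m³/s
w_3 = (9.7 − 6.6)/2 = 1.55 m; q_3 = 0.27 × 2.36 × 1.55 = 0.9877 m³/s
w_4 = (14.7 − 8.6)/2 = 3.05 m; q_4 = 0.30 × 2.15 × 3.05 = 1.967 m³/s
w_5 = (14.7 − 9.7)/2 = 2.5 m; q_5 = 0.15 × 0.51 × 2.5 = 0.1913 m³/s
Q = Σ qᵢ = 5.949 m³/s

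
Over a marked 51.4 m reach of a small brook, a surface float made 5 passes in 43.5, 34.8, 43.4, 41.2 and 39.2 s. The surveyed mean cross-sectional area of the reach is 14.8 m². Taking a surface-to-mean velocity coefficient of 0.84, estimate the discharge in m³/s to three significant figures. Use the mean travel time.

t̄ = (43.5 + 34.8 + 43.4 + 41.2 + 39.2) / 5 = 40.42 s
v_surface = L / t̄ = 51.4 / 40.42 = 1.272 m/s
v_mean = 0.84 × 1.272 = 1.068 m/s
Q = A × v_mean = 14.8 × 1.068 = 15.81 m³/s

15.8 m³/s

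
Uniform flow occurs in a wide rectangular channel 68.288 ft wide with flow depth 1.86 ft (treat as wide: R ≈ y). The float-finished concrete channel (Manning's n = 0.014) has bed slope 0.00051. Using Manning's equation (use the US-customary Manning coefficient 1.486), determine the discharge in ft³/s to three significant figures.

460 ft³/s

A = b·y = 68.288 × 1.86 = 127.0 ft²
Wide channel: R ≈ y = 1.86 ft
Q = (1.486/n)·A·R^(2/3)·S^(1/2) = (1.486/0.014) × 127.0 × 1.860^(2/3) × 0.00051^(1/2) = 460.5 ft³/s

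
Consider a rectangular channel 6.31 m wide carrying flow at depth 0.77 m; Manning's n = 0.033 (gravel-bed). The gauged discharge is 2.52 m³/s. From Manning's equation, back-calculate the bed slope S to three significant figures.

A = b·y = 6.31 × 0.77 = 4.859 m²
P = b + 2y = 6.31 + 2×0.77 = 7.850 m
R = A/P = 4.859/7.850 = 0.6189 m
S = (Q·n / (1·A·R^(2/3)))² = (2.52×0.033 / (1×4.859×0.7263))² = 0.0005554

0.000555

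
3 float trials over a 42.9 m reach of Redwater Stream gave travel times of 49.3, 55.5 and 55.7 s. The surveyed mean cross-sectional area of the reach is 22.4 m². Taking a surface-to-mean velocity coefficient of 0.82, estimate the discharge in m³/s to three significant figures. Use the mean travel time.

14.7 m³/s

t̄ = (49.3 + 55.5 + 55.7) / 3 = 53.5 s
v_surface = L / t̄ = 42.9 / 53.5 = 0.8019 m/s
v_mean = 0.82 × 0.8019 = 0.6575 m/s
Q = A × v_mean = 22.4 × 0.6575 = 14.73 m³/s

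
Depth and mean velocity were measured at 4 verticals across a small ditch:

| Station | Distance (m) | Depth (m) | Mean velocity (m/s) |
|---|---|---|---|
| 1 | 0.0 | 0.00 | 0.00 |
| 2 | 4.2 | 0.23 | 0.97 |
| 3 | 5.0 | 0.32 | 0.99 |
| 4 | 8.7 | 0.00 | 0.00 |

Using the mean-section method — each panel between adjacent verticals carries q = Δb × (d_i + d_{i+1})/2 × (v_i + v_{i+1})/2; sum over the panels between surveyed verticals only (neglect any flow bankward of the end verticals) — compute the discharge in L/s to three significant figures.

743 L/s

Panel 1-2: Δb = 4.2 m, d̄ = (0.00+0.23)/2 = 0.115, v̄ = (0.00+0.97)/2 = 0.485 → q = 4.2×0.115×0.485 = 0.2343 m³/s
Panel 2-3: Δb = 0.8 m, d̄ = (0.23+0.32)/2 = 0.275, v̄ = (0.97+0.99)/2 = 0.98 → q = 0.8×0.275×0.98 = 0.2156 m³/s
Panel 3-4: Δb = 3.7 m, d̄ = (0.32+0.00)/2 = 0.16, v̄ = (0.99+0.00)/2 = 0.495 → q = 3.7×0.16×0.495 = 0.2930 m³/s
Q = Σ q = 0.7429 m³/s
= 0.7429 × 1000 = 742.9 L/s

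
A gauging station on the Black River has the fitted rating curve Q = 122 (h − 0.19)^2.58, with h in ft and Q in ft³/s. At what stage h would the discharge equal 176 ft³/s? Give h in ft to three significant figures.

h − h₀ = (Q/C)^(1/b) = (176/122)^(1/2.58) = 1.153 ft
h = 0.19 + 1.153 = 1.343 ft

1.34 ft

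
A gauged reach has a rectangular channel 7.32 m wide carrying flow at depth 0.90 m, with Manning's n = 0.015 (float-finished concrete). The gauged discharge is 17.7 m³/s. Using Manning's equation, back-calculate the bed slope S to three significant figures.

0.00251

A = b·y = 7.32 × 0.90 = 6.588 m²
P = b + 2y = 7.32 + 2×0.90 = 9.120 m
R = A/P = 6.588/9.120 = 0.7224 m
S = (Q·n / (1·A·R^(2/3)))² = (17.7×0.015 / (1×6.588×0.8051))² = 0.002506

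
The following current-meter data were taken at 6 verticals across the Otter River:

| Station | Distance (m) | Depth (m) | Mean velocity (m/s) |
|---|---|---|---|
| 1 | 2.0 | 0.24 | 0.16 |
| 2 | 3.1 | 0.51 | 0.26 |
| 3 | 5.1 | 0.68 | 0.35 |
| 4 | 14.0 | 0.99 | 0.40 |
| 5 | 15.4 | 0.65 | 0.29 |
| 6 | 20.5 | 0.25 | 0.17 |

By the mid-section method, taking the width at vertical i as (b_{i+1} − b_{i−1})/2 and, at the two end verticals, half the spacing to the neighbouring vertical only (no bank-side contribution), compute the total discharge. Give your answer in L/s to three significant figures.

4280 L/s

w_1 = (3.1 − 2.0)/2 = 0.55 m; q_1 = 0.16 × 0.24 × 0.55 = 0.02112 m³/s
w_2 = (5.1 − 2.0)/2 = 1.55 m; q_2 = 0.26 × 0.51 × 1.55 = 0.2055 m³/s
w_3 = (14.0 − 3.1)/2 = 5.45 m; q_3 = 0.35 × 0.68 × 5.45 = 1.297 m³/s
w_4 = (15.4 − 5.1)/2 = 5.15 m; q_4 = 0.40 × 0.99 × 5.15 = 2.039 m³/s
w_5 = (20.5 − 14.0)/2 = 3.25 m; q_5 = 0.29 × 0.65 × 3.25 = 0.6126 m³/s
w_6 = (20.5 − 15.4)/2 = 2.55 m; q_6 = 0.17 × 0.25 × 2.55 = 0.1084 m³/s
Q = Σ qᵢ = 4.284 m³/s
= 4.284 × 1000 = 4284 L/s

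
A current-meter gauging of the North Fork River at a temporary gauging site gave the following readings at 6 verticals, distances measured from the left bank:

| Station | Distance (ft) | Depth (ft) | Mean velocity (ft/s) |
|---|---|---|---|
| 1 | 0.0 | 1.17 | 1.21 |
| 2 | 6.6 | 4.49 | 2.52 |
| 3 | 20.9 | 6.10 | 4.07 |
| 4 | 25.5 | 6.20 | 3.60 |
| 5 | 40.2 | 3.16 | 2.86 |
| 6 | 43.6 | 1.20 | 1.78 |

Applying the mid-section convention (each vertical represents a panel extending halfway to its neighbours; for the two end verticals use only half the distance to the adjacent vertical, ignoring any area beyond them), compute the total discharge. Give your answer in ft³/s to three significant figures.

658 ft³/s

w_1 = (6.6 − 0.0)/2 = 3.3 ft; q_1 = 1.21 × 1.17 × 3.3 = 4.672 ft³/s
w_2 = (20.9 − 0.0)/2 = 10.45 ft; q_2 = 2.52 × 4.49 × 10.45 = 118.2 ft³/s
w_3 = (25.5 − 6.6)/2 = 9.45 ft; q_3 = 4.07 × 6.10 × 9.45 = 234.6 ft³/s
w_4 = (40.2 − 20.9)/2 = 9.65 ft; q_4 = 3.60 × 6.20 × 9.65 = 215.4 ft³/s
w_5 = (43.6 − 25.5)/2 = 9.05 ft; q_5 = 2.86 × 3.16 × 9.05 = 81.79 ft³/s
w_6 = (43.6 − 40.2)/2 = 1.7 ft; q_6 = 1.78 × 1.20 × 1.7 = 3.631 ft³/s
Q = Σ qᵢ = 658.3 ft³/s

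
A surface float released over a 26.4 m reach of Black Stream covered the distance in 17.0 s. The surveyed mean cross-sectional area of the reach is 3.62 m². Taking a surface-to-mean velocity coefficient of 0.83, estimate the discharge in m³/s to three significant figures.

v_surface = L / t̄ = 26.4 / 17 = 1.553 m/s
v_mean = 0.83 × 1.553 = 1.289 m/s
Q = A × v_mean = 3.62 × 1.289 = 4.666 m³/s

4.67 m³/s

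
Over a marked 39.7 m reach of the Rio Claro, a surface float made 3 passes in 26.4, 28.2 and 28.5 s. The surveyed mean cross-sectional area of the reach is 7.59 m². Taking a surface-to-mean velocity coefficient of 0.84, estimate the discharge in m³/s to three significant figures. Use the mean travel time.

t̄ = (26.4 + 28.2 + 28.5) / 3 = 27.7 s
v_surface = L / t̄ = 39.7 / 27.7 = 1.433 m/s
v_mean = 0.84 × 1.433 = 1.204 m/s
Q = A × v_mean = 7.59 × 1.204 = 9.138 m³/s

9.14 m³/s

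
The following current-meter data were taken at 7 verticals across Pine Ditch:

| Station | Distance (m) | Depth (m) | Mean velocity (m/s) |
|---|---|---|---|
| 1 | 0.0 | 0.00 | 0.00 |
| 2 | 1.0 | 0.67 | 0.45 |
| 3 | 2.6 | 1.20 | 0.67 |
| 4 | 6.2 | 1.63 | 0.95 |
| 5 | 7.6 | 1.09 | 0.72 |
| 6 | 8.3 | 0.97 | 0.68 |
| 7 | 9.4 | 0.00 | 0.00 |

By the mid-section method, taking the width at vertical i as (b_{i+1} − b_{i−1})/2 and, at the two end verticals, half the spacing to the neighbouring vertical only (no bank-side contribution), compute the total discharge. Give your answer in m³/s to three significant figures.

7.77 m³/s

w_2 = (2.6 − 0.0)/2 = 1.3 m; q_2 = 0.45 × 0.67 × 1.3 = 0.3920 m³/s
w_3 = (6.2 − 1.0)/2 = 2.6 m; q_3 = 0.67 × 1.20 × 2.6 = 2.090 m³/s
w_4 = (7.6 − 2.6)/2 = 2.5 m; q_4 = 0.95 × 1.63 × 2.5 = 3.871 m³/s
w_5 = (8.3 − 6.2)/2 = 1.05 m; q_5 = 0.72 × 1.09 × 1.05 = 0.8240 m³/s
w_6 = (9.4 − 7.6)/2 = 0.9 m; q_6 = 0.68 × 0.97 × 0.9 = 0.5936 m³/s
Stations 1, 7 contribute zero (depth or velocity is 0).
Q = Σ qᵢ = 7.771 m³/s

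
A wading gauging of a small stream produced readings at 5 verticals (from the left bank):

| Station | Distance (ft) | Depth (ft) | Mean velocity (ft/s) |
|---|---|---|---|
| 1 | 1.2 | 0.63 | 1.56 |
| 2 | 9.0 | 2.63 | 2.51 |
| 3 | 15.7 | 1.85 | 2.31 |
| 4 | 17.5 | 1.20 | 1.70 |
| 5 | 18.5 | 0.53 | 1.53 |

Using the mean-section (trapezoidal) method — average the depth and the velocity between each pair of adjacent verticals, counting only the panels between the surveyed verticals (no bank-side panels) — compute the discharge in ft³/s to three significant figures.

68.9 ft³/s

Panel 1-2: Δb = 7.8 ft, d̄ = (0.63+2.63)/2 = 1.63, v̄ = (1.56+2.51)/2 = 2.035 → q = 7.8×1.63×2.035 = 25.87 ft³/s
Panel 2-3: Δb = 6.7 ft, d̄ = (2.63+1.85)/2 = 2.24, v̄ = (2.51+2.31)/2 = 2.41 → q = 6.7×2.24×2.41 = 36.17 ft³/s
Panel 3-4: Δb = 1.8 ft, d̄ = (1.85+1.20)/2 = 1.525, v̄ = (2.31+1.70)/2 = 2.005 → q = 1.8×1.525×2.005 = 5.504 ft³/s
Panel 4-5: Δb = 1 ft, d̄ = (1.20+0.53)/2 = 0.865, v̄ = (1.70+1.53)/2 = 1.615 → q = 1×0.865×1.615 = 1.397 ft³/s
Q = Σ q = 68.94 ft³/s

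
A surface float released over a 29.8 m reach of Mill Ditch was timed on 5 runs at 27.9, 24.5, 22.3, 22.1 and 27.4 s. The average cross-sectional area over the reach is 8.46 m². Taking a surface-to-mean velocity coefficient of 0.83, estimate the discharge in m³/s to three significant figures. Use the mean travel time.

t̄ = (27.9 + 24.5 + 22.3 + 22.1 + 27.4) / 5 = 24.84 s
v_surface = L / t̄ = 29.8 / 24.84 = 1.200 m/s
v_mean = 0.83 × 1.200 = 0.9957 m/s
Q = A × v_mean = 8.46 × 0.9957 = 8.424 m³/s

8.42 m³/s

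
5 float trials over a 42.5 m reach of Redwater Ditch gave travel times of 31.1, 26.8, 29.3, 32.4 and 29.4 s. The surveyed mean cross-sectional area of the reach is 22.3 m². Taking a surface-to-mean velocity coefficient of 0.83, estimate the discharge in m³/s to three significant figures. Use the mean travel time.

t̄ = (31.1 + 26.8 + 29.3 + 32.4 + 29.4) / 5 = 29.8 s
v_surface = L / t̄ = 42.5 / 29.8 = 1.426 m/s
v_mean = 0.83 × 1.426 = 1.184 m/s
Q = A × v_mean = 22.3 × 1.184 = 26.40 m³/s

26.4 m³/s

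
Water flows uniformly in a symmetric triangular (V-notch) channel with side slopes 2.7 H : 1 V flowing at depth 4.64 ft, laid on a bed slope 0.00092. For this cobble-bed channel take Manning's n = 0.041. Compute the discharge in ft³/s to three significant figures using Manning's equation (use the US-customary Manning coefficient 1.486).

107 ft³/s

A = z·y² = 2.7×4.64² = 58.13 ft²
P = 2y√(1+z²) = 2×4.64×√(1+2.7²) = 26.72 ft
R = A/P = 58.13/26.72 = 2.176 ft
Q = (1.486/n)·A·R^(2/3)·S^(1/2) = (1.486/0.041) × 58.13 × 2.176^(2/3) × 0.00092^(1/2) = 107.3 ft³/s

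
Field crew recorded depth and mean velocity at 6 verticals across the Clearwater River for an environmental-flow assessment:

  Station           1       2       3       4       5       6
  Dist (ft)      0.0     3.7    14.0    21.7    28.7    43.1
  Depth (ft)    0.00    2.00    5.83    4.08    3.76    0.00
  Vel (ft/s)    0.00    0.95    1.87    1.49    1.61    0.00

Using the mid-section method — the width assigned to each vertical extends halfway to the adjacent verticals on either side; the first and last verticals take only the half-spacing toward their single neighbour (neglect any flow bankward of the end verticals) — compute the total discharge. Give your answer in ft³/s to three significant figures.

w_2 = (14.0 − 0.0)/2 = 7 ft; q_2 = 0.95 × 2.00 × 7 = 13.30 ft³/s
w_3 = (21.7 − 3.7)/2 = 9 ft; q_3 = 1.87 × 5.83 × 9 = 98.12 ft³/s
w_4 = (28.7 − 14.0)/2 = 7.35 ft; q_4 = 1.49 × 4.08 × 7.35 = 44.68 ft³/s
w_5 = (43.1 − 21.7)/2 = 10.7 ft; q_5 = 1.61 × 3.76 × 10.7 = 64.77 ft³/s
Stations 1, 6 contribute zero (depth or velocity is 0).
Q = Σ qᵢ = 220.9 ft³/s

221 ft³/s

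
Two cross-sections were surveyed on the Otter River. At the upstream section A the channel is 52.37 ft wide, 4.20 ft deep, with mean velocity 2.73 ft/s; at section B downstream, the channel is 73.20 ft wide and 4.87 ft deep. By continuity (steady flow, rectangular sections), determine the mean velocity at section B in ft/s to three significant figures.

Q = A₁V₁ = (52.37×4.20) × 2.73 = 600.5 ft³/s
A₂ = 73.20 × 4.87 = 356.5 ft²
V₂ = Q/A₂ = 600.5/356.5 = 1.684 ft/s

1.68 ft/s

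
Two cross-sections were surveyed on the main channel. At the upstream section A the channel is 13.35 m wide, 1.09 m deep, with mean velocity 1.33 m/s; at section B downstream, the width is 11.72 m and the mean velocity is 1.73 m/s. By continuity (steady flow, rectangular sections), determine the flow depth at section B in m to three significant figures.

Q = A₁V₁ = (13.35×1.09) × 1.33 = 19.35 m³/s
d₂ = Q/(b₂ V₂) = 19.35/(11.72×1.73) = 0.9545 m

0.955 m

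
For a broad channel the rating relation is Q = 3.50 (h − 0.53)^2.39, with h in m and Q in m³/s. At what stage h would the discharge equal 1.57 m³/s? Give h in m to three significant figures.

h − h₀ = (Q/C)^(1/b) = (1.57/3.50)^(1/2.39) = 0.7150 m
h = 0.53 + 0.7150 = 1.245 m

1.25 m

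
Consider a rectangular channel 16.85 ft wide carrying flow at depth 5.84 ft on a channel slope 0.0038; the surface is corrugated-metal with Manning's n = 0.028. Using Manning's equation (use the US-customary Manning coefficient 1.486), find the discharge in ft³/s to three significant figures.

A = b·y = 16.85 × 5.84 = 98.40 ft²
P = b + 2y = 16.85 + 2×5.84 = 28.53 ft
R = A/P = 98.40/28.53 = 3.449 ft
Q = (1.486/n)·A·R^(2/3)·S^(1/2) = (1.486/0.028) × 98.40 × 3.449^(2/3) × 0.0038^(1/2) = 734.9 ft³/s

735 ft³/s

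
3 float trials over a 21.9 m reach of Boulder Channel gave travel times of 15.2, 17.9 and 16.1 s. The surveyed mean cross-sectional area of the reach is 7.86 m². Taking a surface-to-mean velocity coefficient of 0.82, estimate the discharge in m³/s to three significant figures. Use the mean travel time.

t̄ = (15.2 + 17.9 + 16.1) / 3 = 16.4 s
v_surface = L / t̄ = 21.9 / 16.4 = 1.335 m/s
v_mean = 0.82 × 1.335 = 1.095 m/s
Q = A × v_mean = 7.86 × 1.095 = 8.607 m³/s

8.61 m³/s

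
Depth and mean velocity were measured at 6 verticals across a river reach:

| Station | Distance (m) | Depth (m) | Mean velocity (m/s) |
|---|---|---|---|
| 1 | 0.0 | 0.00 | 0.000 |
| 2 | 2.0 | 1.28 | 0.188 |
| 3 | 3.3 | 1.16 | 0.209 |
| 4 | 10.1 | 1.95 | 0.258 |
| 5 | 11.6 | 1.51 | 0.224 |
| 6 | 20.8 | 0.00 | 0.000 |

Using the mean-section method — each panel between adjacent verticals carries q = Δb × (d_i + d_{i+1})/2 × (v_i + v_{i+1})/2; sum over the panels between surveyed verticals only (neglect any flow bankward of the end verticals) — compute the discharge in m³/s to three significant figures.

4.31 m³/s

Panel 1-2: Δb = 2 m, d̄ = (0.00+1.28)/2 = 0.64, v̄ = (0.000+0.188)/2 = 0.094 → q = 2×0.64×0.094 = 0.1203 m³/s
Panel 2-3: Δb = 1.3 m, d̄ = (1.28+1.16)/2 = 1.22, v̄ = (0.188+0.209)/2 = 0.1985 → q = 1.3×1.22×0.1985 = 0.3148 m³/s
Panel 3-4: Δb = 6.8 m, d̄ = (1.16+1.95)/2 = 1.555, v̄ = (0.209+0.258)/2 = 0.2335 → q = 6.8×1.555×0.2335 = 2.469 m³/s
Panel 4-5: Δb = 1.5 m, d̄ = (1.95+1.51)/2 = 1.73, v̄ = (0.258+0.224)/2 = 0.241 → q = 1.5×1.73×0.241 = 0.6254 m³/s
Panel 5-6: Δb = 9.2 m, d̄ = (1.51+0.00)/2 = 0.755, v̄ = (0.224+0.000)/2 = 0.112 → q = 9.2×0.755×0.112 = 0.7780 m³/s
Q = Σ q = 4.308 m³/s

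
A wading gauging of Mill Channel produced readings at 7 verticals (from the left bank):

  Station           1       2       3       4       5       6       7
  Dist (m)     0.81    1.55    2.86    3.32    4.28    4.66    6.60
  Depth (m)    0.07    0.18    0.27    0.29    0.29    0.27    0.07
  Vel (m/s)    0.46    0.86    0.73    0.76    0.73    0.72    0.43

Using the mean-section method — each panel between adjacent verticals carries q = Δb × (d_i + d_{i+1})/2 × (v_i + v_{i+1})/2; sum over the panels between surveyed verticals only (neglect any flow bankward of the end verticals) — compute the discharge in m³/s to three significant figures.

Panel 1-2: Δb = 0.74 m, d̄ = (0.07+0.18)/2 = 0.125, v̄ = (0.46+0.86)/2 = 0.66 → q = 0.74×0.125×0.66 = 0.06105 m³/s
Panel 2-3: Δb = 1.31 m, d̄ = (0.18+0.27)/2 = 0.225, v̄ = (0.86+0.73)/2 = 0.795 → q = 1.31×0.225×0.795 = 0.2343 m³/s
Panel 3-4: Δb = 0.46 m, d̄ = (0.27+0.29)/2 = 0.28, v̄ = (0.73+0.76)/2 = 0.745 → q = 0.46×0.28×0.745 = 0.09596 m³/s
Panel 4-5: Δb = 0.96 m, d̄ = (0.29+0.29)/2 = 0.29, v̄ = (0.76+0.73)/2 = 0.745 → q = 0.96×0.29×0.745 = 0.2074 m³/s
Panel 5-6: Δb = 0.38 m, d̄ = (0.29+0.27)/2 = 0.28, v̄ = (0.73+0.72)/2 = 0.725 → q = 0.38×0.28×0.725 = 0.07714 m³/s
Panel 6-7: Δb = 1.94 m, d̄ = (0.27+0.07)/2 = 0.17, v̄ = (0.72+0.43)/2 = 0.575 → q = 1.94×0.17×0.575 = 0.1896 m³/s
Q = Σ q = 0.8655 m³/s

0.866 m³/s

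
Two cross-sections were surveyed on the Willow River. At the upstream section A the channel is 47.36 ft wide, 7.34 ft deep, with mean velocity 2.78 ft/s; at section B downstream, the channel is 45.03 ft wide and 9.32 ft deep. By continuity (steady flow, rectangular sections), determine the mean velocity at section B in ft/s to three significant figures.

Q = A₁V₁ = (47.36×7.34) × 2.78 = 966.4 ft³/s
A₂ = 45.03 × 9.32 = 419.7 ft²
V₂ = Q/A₂ = 966.4/419.7 = 2.303 ft/s

2.30 ft/s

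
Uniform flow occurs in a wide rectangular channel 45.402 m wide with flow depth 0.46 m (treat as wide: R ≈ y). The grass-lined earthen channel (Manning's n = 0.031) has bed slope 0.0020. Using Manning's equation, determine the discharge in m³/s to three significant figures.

A = b·y = 45.402 × 0.46 = 20.88 m²
Wide channel: R ≈ y = 0.46 m
Q = (1/n)·A·R^(2/3)·S^(1/2) = (1/0.031) × 20.88 × 0.4600^(2/3) × 0.0020^(1/2) = 17.95 m³/s

18.0 m³/s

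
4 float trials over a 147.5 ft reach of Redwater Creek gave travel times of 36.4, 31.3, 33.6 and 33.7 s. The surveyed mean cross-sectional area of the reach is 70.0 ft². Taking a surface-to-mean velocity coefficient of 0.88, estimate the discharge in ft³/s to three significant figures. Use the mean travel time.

t̄ = (36.4 + 31.3 + 33.6 + 33.7) / 4 = 33.75 s
v_surface = L / t̄ = 147.5 / 33.75 = 4.370 ft/s
v_mean = 0.88 × 4.370 = 3.846 ft/s
Q = A × v_mean = 70.0 × 3.846 = 269.2 ft³/s

269 ft³/s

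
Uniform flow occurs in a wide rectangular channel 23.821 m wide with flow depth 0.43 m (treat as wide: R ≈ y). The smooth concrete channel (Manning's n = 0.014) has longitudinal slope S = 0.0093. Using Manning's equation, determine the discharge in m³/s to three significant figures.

A = b·y = 23.821 × 0.43 = 10.24 m²
Wide channel: R ≈ y = 0.43 m
Q = (1/n)·A·R^(2/3)·S^(1/2) = (1/0.014) × 10.24 × 0.4300^(2/3) × 0.0093^(1/2) = 40.20 m³/s

40.2 m³/s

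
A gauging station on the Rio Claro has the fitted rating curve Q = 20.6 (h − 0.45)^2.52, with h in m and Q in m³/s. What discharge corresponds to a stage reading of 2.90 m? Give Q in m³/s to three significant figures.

197 m³/s

Q = 20.6 × (2.90 − 0.45)^2.52 = 20.6 × 2.45^2.52 = 197.0 m³/s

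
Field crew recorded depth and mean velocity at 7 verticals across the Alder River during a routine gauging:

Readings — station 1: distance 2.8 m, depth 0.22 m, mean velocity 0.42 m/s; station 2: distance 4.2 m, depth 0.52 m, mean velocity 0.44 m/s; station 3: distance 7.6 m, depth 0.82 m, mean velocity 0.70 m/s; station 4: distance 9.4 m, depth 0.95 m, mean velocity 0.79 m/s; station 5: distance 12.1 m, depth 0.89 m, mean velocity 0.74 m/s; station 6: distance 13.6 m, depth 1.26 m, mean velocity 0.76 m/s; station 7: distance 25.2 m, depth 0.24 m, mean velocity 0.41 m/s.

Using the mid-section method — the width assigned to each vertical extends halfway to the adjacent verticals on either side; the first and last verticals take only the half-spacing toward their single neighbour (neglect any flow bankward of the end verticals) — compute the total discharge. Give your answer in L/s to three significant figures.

w_1 = (4.2 − 2.8)/2 = 0.7 m; q_1 = 0.42 × 0.22 × 0.7 = 0.06468 m³/s
w_2 = (7.6 − 2.8)/2 = 2.4 m; q_2 = 0.44 × 0.52 × 2.4 = 0.5491 m³/s
w_3 = (9.4 − 4.2)/2 = 2.6 m; q_3 = 0.70 × 0.82 × 2.6 = 1.492 m³/s
w_4 = (12.1 − 7.6)/2 = 2.25 m; q_4 = 0.79 × 0.95 × 2.25 = 1.689 m³/s
w_5 = (13.6 − 9.4)/2 = 2.1 m; q_5 = 0.74 × 0.89 × 2.1 = 1.383 m³/s
w_6 = (25.2 − 12.1)/2 = 6.55 m; q_6 = 0.76 × 1.26 × 6.55 = 6.272 m³/s
w_7 = (25.2 − 13.6)/2 = 5.8 m; q_7 = 0.41 × 0.24 × 5.8 = 0.5707 m³/s
Q = Σ qᵢ = 12.02 m³/s
= 12.02 × 1000 = 12020 L/s

12000 L/s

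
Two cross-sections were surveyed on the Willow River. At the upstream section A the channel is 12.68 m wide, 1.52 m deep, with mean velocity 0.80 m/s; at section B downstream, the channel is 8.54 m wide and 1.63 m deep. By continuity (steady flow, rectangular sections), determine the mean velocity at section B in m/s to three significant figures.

1.11 m/s

Q = A₁V₁ = (12.68×1.52) × 0.80 = 15.42 m³/s
A₂ = 8.54 × 1.63 = 13.92 m²
V₂ = Q/A₂ = 15.42/13.92 = 1.108 m/s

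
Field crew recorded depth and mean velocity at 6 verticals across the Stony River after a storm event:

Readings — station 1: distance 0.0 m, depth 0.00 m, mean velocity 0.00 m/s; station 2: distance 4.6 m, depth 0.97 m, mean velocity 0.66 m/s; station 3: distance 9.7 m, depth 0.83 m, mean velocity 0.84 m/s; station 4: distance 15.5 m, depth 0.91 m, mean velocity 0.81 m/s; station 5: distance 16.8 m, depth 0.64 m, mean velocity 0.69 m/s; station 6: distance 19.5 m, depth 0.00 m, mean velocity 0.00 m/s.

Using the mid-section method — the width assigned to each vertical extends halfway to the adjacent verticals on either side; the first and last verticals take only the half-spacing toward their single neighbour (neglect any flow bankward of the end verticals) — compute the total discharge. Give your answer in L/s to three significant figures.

w_2 = (9.7 − 0.0)/2 = 4.85 m; q_2 = 0.66 × 0.97 × 4.85 = 3.105 m³/s
w_3 = (15.5 − 4.6)/2 = 5.45 m; q_3 = 0.84 × 0.83 × 5.45 = 3.800 m³/s
w_4 = (16.8 − 9.7)/2 = 3.55 m; q_4 = 0.81 × 0.91 × 3.55 = 2.617 m³/s
w_5 = (19.5 − 15.5)/2 = 2 m; q_5 = 0.69 × 0.64 × 2 = 0.8832 m³/s
Stations 1, 6 contribute zero (depth or velocity is 0).
Q = Σ qᵢ = 10.40 m³/s
= 10.40 × 1000 = 10400 L/s

10400 L/s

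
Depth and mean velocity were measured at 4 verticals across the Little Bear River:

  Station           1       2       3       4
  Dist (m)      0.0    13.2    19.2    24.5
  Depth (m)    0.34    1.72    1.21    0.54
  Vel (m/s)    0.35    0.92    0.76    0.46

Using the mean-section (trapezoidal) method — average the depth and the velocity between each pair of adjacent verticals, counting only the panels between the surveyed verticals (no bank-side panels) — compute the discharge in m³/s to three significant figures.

Panel 1-2: Δb = 13.2 m, d̄ = (0.34+1.72)/2 = 1.03, v̄ = (0.35+0.92)/2 = 0.635 → q = 13.2×1.03×0.635 = 8.633 m³/s
Panel 2-3: Δb = 6 m, d̄ = (1.72+1.21)/2 = 1.465, v̄ = (0.92+0.76)/2 = 0.84 → q = 6×1.465×0.84 = 7.384 m³/s
Panel 3-4: Δb = 5.3 m, d̄ = (1.21+0.54)/2 = 0.875, v̄ = (0.76+0.46)/2 = 0.61 → q = 5.3×0.875×0.61 = 2.829 m³/s
Q = Σ q = 18.85 m³/s

18.8 m³/s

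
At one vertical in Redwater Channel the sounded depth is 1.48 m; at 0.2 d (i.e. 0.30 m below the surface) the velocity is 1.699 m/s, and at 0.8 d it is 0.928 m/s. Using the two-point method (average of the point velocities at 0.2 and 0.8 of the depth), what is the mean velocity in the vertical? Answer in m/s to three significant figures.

v̄ = (1.699 + 0.928) / 2 = 1.314 m/s

1.31 m/s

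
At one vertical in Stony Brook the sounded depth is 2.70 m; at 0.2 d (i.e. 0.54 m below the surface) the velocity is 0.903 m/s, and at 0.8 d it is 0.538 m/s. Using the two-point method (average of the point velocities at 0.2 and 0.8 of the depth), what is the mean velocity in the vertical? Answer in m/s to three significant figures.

v̄ = (0.903 + 0.538) / 2 = 0.7205 m/s

0.721 m/s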